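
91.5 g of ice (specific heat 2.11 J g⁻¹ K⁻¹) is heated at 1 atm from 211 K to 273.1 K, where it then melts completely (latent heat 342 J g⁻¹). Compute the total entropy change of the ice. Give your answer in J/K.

Warming step: ΔS₁ = m c ln(T_tr/T_i) = 91.5 × 2.11 × ln(273.1/211) = 49.81 J/K.
Phase change: ΔS₂ = +mL/T_tr = 91.5 × 342 / 273.1 = 114.6 J/K.
ΔS_total = (49.81) + (114.6) = 164 J/K.

ΔS = 164 J/K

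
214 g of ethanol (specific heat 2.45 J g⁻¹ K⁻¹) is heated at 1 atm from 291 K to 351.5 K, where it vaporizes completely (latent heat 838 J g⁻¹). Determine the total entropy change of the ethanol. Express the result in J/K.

ΔS = 609 J/K

Warming step: ΔS₁ = m c ln(T_tr/T_i) = 214 × 2.45 × ln(351.5/291) = 99.03 J/K.
Phase change: ΔS₂ = +mL/T_tr = 214 × 838 / 351.5 = 510.2 J/K.
ΔS_total = (99.03) + (510.2) = 609 J/K.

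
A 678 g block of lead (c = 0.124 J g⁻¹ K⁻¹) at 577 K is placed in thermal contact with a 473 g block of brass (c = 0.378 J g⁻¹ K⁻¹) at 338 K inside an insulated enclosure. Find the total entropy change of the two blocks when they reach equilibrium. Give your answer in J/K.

ΔS_total = 8.63 J/K

Energy balance: T_f = (m₁c₁T₁ + m₂c₂T₂)/(m₁c₁ + m₂c₂) = 414.44 K.
ΔS₁ = m₁c₁ ln(T_f/T₁) = 84.072 × ln(414.44/577) = -27.82 J/K.
ΔS₂ = m₂c₂ ln(T_f/T₂) = 178.794 × ln(414.44/338) = 36.45 J/K.
ΔS_total = -27.82 + 36.45 = 8.63 J/K.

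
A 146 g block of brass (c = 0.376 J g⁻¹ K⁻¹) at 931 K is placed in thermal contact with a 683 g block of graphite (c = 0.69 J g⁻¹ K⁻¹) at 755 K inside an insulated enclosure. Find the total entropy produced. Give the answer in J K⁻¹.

Energy balance: T_f = (m₁c₁T₁ + m₂c₂T₂)/(m₁c₁ + m₂c₂) = 773.36 K.
ΔS₁ = m₁c₁ ln(T_f/T₁) = 54.896 × ln(773.36/931) = -10.18 J/K.
ΔS₂ = m₂c₂ ln(T_f/T₂) = 471.27 × ln(773.36/755) = 11.32 J/K.
ΔS_total = -10.18 + 11.32 = 1.14 J/K.

ΔS_total = 1.14 J/K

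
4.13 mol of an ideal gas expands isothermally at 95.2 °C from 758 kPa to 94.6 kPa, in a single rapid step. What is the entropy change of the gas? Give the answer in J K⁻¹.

Entropy is a state function, so ΔS_gas depends only on the end states.
For an isothermal ideal gas ΔS_gas = nR ln(P₁/P₂) = 4.13 × 8.314 × ln(758/94.6) = 71.5 J/K.

ΔS_gas = 71.5 J/K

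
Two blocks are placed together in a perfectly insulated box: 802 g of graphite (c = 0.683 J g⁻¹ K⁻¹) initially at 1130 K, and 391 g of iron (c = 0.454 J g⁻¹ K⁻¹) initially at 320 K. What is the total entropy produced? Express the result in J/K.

Energy balance: T_f = (m₁c₁T₁ + m₂c₂T₂)/(m₁c₁ + m₂c₂) = 931.75 K.
ΔS₁ = m₁c₁ ln(T_f/T₁) = 547.766 × ln(931.75/1130) = -105.7 J/K.
ΔS₂ = m₂c₂ ln(T_f/T₂) = 177.514 × ln(931.75/320) = 189.7 J/K.
ΔS_total = -105.7 + 189.7 = 84 J/K.

ΔS_total = 84 J/K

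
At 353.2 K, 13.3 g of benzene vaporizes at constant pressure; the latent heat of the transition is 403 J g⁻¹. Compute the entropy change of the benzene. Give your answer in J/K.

ΔS = 15.2 J/K

Heat absorbed by the substance: Q = mL = 13.3 × 403 = 5359.9 J.
At constant T, ΔS = Q_rev/T = 5359.9 / 353.2 = 15.2 J/K.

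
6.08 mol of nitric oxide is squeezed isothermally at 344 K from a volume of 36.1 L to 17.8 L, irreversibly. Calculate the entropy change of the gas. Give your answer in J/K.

ΔS_gas = -35.7 J/K

Entropy is a state function, so ΔS_gas depends only on the end states.
For an isothermal ideal gas ΔS_gas = nR ln(V₂/V₁) = 6.08 × 8.314 × ln(17.8/36.1) = -35.7 J/K.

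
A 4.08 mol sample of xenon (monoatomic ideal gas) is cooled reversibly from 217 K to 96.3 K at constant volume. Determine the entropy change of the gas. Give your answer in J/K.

At constant volume, ΔS = nC_V ln(T₂/T₁) with C_V = 3R/2 = 12.47 J mol⁻¹ K⁻¹.
ΔS = 4.08 × 12.47 × ln(96.3/217) = -41.3 J/K.

ΔS = -41.3 J/K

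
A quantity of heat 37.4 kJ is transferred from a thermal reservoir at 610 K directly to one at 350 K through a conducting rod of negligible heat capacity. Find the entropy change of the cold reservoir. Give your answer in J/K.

The cold reservoir gains heat Q, so ΔS_cold = +Q/T_C = 37400/350 = 107 J/K.

ΔS_cold = 107 J/K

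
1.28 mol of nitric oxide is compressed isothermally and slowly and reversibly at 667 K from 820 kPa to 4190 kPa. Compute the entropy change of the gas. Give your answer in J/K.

For an isothermal ideal gas ΔS_gas = nR ln(P₁/P₂) = 1.28 × 8.314 × ln(820/4190) = -17.4 J/K.

ΔS_gas = -17.4 J/K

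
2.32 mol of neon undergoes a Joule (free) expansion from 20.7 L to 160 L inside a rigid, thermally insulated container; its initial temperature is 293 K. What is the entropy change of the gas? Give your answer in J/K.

No heat is exchanged and no work is done, so the ideal-gas temperature stays constant.
Entropy is a state function; using a reversible isothermal path, ΔS_gas = nR ln(V₂/V₁) = 2.32 × 8.314 × ln(160/20.7) = 39.4 J/K.

ΔS_gas = 39.4 J/K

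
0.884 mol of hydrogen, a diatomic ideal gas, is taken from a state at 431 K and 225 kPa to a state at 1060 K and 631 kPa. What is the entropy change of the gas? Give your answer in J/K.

ΔS = nC_p ln(T₂/T₁) − nR ln(P₂/P₁), with C_p = 7R/2 = 29.1 J mol⁻¹ K⁻¹ for a diatomic ideal gas.
ΔS = 0.884 × [29.1 × ln(1060/431) − 8.314 × ln(631/225)] = 15.6 J/K.

ΔS = 15.6 J/K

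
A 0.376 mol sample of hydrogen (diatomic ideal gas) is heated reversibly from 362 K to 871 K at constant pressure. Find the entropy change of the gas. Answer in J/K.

ΔS = 9.61 J/K

At constant pressure, ΔS = nC_p ln(T₂/T₁) with C_p = 7R/2 = 29.1 J mol⁻¹ K⁻¹.
ΔS = 0.376 × 29.1 × ln(871/362) = 9.61 J/K.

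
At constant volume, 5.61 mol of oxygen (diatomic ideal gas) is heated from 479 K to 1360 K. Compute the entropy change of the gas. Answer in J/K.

ΔS = 122 J/K

At constant volume, ΔS = nC_V ln(T₂/T₁) with C_V = 5R/2 = 20.79 J mol⁻¹ K⁻¹.
ΔS = 5.61 × 20.79 × ln(1360/479) = 122 J/K.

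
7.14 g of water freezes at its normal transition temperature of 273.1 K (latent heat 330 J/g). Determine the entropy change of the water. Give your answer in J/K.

ΔS = -8.63 J/K

Heat released by the substance: Q = −mL = −7.14 × 330 = −2356.2 J.
At constant T, ΔS = Q_rev/T = −2356.2 / 273.1 = -8.63 J/K.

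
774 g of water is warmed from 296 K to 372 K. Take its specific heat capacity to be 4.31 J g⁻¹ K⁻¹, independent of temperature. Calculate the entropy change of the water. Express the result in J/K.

ΔS = ∫dQ_rev/T = m c ln(T₂/T₁) = 774 × 4.31 × ln(372/296) = 762 J/K.

ΔS = 762 J/K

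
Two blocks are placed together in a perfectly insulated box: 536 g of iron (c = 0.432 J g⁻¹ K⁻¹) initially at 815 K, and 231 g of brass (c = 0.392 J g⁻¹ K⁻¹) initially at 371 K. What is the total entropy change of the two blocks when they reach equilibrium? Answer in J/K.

ΔS_total = 17.7 J/K

Energy balance: T_f = (m₁c₁T₁ + m₂c₂T₂)/(m₁c₁ + m₂c₂) = 690.18 K.
ΔS₁ = m₁c₁ ln(T_f/T₁) = 231.552 × ln(690.18/815) = -38.49 J/K.
ΔS₂ = m₂c₂ ln(T_f/T₂) = 90.552 × ln(690.18/371) = 56.21 J/K.
ΔS_total = -38.49 + 56.21 = 17.7 J/K.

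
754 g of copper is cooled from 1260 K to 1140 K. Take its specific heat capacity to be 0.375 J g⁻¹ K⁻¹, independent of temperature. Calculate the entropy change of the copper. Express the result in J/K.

ΔS = ∫dQ_rev/T = m c ln(T₂/T₁) = 754 × 0.375 × ln(1140/1260) = -28.3 J/K.

ΔS = -28.3 J/K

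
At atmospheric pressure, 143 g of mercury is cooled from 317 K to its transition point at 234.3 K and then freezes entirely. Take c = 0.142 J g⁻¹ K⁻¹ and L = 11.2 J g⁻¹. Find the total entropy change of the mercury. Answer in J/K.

Cooling step: ΔS₁ = m c ln(T_tr/T_i) = 143 × 0.142 × ln(234.3/317) = -6.138 J/K.
Phase change: ΔS₂ = −mL/T_tr = −143 × 11.2 / 234.3 = -6.836 J/K.
ΔS_total = (-6.138) + (-6.836) = -13 J/K.

ΔS = -13 J/K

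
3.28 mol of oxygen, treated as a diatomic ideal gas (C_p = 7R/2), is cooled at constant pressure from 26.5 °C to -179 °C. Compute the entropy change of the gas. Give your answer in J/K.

ΔS = -110 J/K

In kelvin: T₁ = 299.65 K, T₂ = 94.15 K. At constant pressure, ΔS = nC_p ln(T₂/T₁) with C_p = 7R/2 = 29.1 J mol⁻¹ K⁻¹.
ΔS = 3.28 × 29.1 × ln(94.15/299.65) = -110 J/K.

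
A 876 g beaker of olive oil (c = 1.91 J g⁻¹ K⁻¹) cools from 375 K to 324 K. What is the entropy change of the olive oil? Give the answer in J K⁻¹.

ΔS = ∫dQ_rev/T = m c ln(T₂/T₁) = 876 × 1.91 × ln(324/375) = -245 J/K.

ΔS = -245 J/K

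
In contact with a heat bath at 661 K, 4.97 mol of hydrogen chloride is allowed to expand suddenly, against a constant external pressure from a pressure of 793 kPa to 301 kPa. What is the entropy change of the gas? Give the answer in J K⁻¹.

ΔS_gas = 40 J/K

Entropy is a state function, so ΔS_gas depends only on the end states.
For an isothermal ideal gas ΔS_gas = nR ln(P₁/P₂) = 4.97 × 8.314 × ln(793/301) = 40 J/K.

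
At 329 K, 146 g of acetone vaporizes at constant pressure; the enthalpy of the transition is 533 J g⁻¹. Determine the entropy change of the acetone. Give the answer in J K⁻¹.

Heat absorbed by the substance: Q = mL = 146 × 533 = 77818 J.
At constant T, ΔS = Q_rev/T = 77818 / 329 = 237 J/K.

ΔS = 237 J/K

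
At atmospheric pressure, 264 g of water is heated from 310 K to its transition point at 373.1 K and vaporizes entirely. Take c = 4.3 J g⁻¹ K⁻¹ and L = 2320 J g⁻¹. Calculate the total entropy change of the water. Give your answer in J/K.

ΔS = 1850 J/K

Warming step: ΔS₁ = m c ln(T_tr/T_i) = 264 × 4.3 × ln(373.1/310) = 210.3 J/K.
Phase change: ΔS₂ = +mL/T_tr = 264 × 2320 / 373.1 = 1642 J/K.
ΔS_total = (210.3) + (1642) = 1850 J/K.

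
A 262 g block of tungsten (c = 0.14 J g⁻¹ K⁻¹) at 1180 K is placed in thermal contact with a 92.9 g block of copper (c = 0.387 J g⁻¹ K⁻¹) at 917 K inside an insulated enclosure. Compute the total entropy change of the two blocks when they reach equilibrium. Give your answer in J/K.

ΔS_total = 0.575 J/K

Energy balance: T_f = (m₁c₁T₁ + m₂c₂T₂)/(m₁c₁ + m₂c₂) = 1049.8 K.
ΔS₁ = m₁c₁ ln(T_f/T₁) = 36.68 × ln(1049.8/1180) = -4.288 J/K.
ΔS₂ = m₂c₂ ln(T_f/T₂) = 35.9523 × ln(1049.8/917) = 4.863 J/K.
ΔS_total = -4.288 + 4.863 = 0.575 J/K.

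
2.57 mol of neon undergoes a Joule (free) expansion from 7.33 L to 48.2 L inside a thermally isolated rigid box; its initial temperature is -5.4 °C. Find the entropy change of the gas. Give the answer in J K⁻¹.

No heat is exchanged and no work is done, so the ideal-gas temperature stays constant.
Entropy is a state function; using a reversible isothermal path, ΔS_gas = nR ln(V₂/V₁) = 2.57 × 8.314 × ln(48.2/7.33) = 40.2 J/K.

ΔS_gas = 40.2 J/K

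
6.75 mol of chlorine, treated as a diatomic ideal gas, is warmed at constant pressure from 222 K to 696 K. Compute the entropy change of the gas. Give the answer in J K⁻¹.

ΔS = 224 J/K

At constant pressure, ΔS = nC_p ln(T₂/T₁) with C_p = 7R/2 = 29.1 J mol⁻¹ K⁻¹.
ΔS = 6.75 × 29.1 × ln(696/222) = 224 J/K.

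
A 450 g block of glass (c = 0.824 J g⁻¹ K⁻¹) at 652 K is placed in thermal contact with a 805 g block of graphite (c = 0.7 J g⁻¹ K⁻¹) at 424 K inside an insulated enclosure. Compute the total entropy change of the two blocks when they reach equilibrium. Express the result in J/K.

ΔS_total = 21.2 J/K

Energy balance: T_f = (m₁c₁T₁ + m₂c₂T₂)/(m₁c₁ + m₂c₂) = 514.49 K.
ΔS₁ = m₁c₁ ln(T_f/T₁) = 370.8 × ln(514.49/652) = -87.83 J/K.
ΔS₂ = m₂c₂ ln(T_f/T₂) = 563.5 × ln(514.49/424) = 109 J/K.
ΔS_total = -87.83 + 109 = 21.2 J/K.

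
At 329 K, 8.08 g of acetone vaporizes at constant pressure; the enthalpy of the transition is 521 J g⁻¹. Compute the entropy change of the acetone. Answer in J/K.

ΔS = 12.8 J/K

Heat absorbed by the substance: Q = mL = 8.08 × 521 = 4209.68 J.
At constant T, ΔS = Q_rev/T = 4209.68 / 329 = 12.8 J/K.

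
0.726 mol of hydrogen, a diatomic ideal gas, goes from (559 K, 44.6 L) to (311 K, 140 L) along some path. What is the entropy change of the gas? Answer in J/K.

Entropy is a state function: ΔS = nC_V ln(T₂/T₁) + nR ln(V₂/V₁), with C_V = 5R/2 = 20.79 J mol⁻¹ K⁻¹ for a diatomic ideal gas.
ΔS = 0.726 × [20.79 × ln(311/559) + 8.314 × ln(140/44.6)] = -1.94 J/K.

ΔS = -1.94 J/K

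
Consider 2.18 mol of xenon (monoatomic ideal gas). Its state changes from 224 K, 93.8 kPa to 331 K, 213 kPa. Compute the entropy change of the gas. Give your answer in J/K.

ΔS = 2.83 J/K

ΔS = nC_p ln(T₂/T₁) − nR ln(P₂/P₁), with C_p = 5R/2 = 20.79 J mol⁻¹ K⁻¹ for a monoatomic ideal gas.
ΔS = 2.18 × [20.79 × ln(331/224) − 8.314 × ln(213/93.8)] = 2.83 J/K.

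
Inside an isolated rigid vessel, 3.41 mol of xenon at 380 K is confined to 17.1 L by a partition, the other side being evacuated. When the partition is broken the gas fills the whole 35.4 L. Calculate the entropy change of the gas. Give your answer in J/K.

ΔS_gas = 20.6 J/K

No heat is exchanged and no work is done, so the ideal-gas temperature stays constant.
Entropy is a state function; using a reversible isothermal path, ΔS_gas = nR ln(V₂/V₁) = 3.41 × 8.314 × ln(35.4/17.1) = 20.6 J/K.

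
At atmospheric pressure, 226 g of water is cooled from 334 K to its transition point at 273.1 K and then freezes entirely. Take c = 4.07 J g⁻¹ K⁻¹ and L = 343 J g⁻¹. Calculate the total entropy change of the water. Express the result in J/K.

Cooling step: ΔS₁ = m c ln(T_tr/T_i) = 226 × 4.07 × ln(273.1/334) = -185.2 J/K.
Phase change: ΔS₂ = −mL/T_tr = −226 × 343 / 273.1 = -283.8 J/K.
ΔS_total = (-185.2) + (-283.8) = -469 J/K.

ΔS = -469 J/K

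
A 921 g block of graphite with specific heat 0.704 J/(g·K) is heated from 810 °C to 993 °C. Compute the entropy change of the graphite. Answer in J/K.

In kelvin: T₁ = 1083.15 K, T₂ = 1266.15 K. ΔS = ∫dQ_rev/T = m c ln(T₂/T₁) = 921 × 0.704 × ln(1266.15/1083.15) = 101 J/K.

ΔS = 101 J/K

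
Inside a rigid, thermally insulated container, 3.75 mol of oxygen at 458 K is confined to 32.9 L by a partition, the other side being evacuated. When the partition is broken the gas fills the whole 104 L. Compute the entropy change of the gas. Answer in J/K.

For an ideal gas in free expansion Q = 0 and W = 0, so T is unchanged.
Entropy is a state function; using a reversible isothermal path, ΔS_gas = nR ln(V₂/V₁) = 3.75 × 8.314 × ln(104/32.9) = 35.9 J/K.

ΔS_gas = 35.9 J/K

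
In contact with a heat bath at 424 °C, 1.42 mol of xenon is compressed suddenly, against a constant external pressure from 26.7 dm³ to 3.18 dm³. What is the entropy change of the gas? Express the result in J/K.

Entropy is a state function, so ΔS_gas depends only on the end states.
For an isothermal ideal gas ΔS_gas = nR ln(V₂/V₁) = 1.42 × 8.314 × ln(3.18/26.7) = -25.1 J/K.

ΔS_gas = -25.1 J/K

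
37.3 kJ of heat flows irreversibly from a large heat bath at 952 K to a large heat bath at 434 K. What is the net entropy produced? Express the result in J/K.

ΔS_total = 46.8 J/K

ΔS_hot = −Q/T_H = −37300/952 = -39.18 J/K and ΔS_cold = +Q/T_C = 37300/434 = 85.94 J/K.
ΔS_total = -39.18 + 85.94 = 46.8 J/K, positive as the second law requires.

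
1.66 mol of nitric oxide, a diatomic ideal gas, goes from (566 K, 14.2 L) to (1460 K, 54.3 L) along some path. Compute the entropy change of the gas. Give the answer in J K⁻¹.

Entropy is a state function: ΔS = nC_V ln(T₂/T₁) + nR ln(V₂/V₁), with C_V = 5R/2 = 20.79 J mol⁻¹ K⁻¹ for a diatomic ideal gas.
ΔS = 1.66 × [20.79 × ln(1460/566) + 8.314 × ln(54.3/14.2)] = 51.2 J/K.

ΔS = 51.2 J/K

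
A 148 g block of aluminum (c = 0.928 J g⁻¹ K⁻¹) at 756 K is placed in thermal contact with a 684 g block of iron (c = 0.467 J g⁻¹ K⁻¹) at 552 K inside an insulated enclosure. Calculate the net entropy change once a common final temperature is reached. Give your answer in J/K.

ΔS_total = 4.94 J/K

Energy balance: T_f = (m₁c₁T₁ + m₂c₂T₂)/(m₁c₁ + m₂c₂) = 613.34 K.
ΔS₁ = m₁c₁ ln(T_f/T₁) = 137.344 × ln(613.34/756) = -28.72 J/K.
ΔS₂ = m₂c₂ ln(T_f/T₂) = 319.428 × ln(613.34/552) = 33.66 J/K.
ΔS_total = -28.72 + 33.66 = 4.94 J/K.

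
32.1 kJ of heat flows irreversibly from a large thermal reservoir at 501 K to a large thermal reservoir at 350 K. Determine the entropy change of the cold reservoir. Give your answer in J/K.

ΔS_cold = 91.7 J/K

The cold reservoir gains heat Q, so ΔS_cold = +Q/T_C = 32100/350 = 91.7 J/K.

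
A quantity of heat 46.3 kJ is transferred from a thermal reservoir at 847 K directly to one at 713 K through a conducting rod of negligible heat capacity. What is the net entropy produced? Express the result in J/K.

ΔS_total = 10.3 J/K

ΔS_hot = −Q/T_H = −46300/847 = -54.66 J/K and ΔS_cold = +Q/T_C = 46300/713 = 64.94 J/K.
ΔS_total = -54.66 + 64.94 = 10.3 J/K, positive as the second law requires.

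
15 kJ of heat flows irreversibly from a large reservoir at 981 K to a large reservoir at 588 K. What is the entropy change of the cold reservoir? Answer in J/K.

ΔS_cold = 25.5 J/K

The cold reservoir gains heat Q, so ΔS_cold = +Q/T_C = 15000/588 = 25.5 J/K.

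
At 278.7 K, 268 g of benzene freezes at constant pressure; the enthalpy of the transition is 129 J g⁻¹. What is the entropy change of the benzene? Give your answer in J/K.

Heat released by the substance: Q = −mL = −268 × 129 = −34572 J.
At constant T, ΔS = Q_rev/T = −34572 / 278.7 = -124 J/K.

ΔS = -124 J/K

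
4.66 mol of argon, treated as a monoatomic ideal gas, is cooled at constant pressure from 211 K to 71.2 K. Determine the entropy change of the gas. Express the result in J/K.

ΔS = -105 J/K

At constant pressure, ΔS = nC_p ln(T₂/T₁) with C_p = 5R/2 = 20.79 J mol⁻¹ K⁻¹.
ΔS = 4.66 × 20.79 × ln(71.2/211) = -105 J/K.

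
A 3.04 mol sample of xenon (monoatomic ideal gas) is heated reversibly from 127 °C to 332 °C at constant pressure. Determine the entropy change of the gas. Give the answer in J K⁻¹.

In kelvin: T₁ = 400.15 K, T₂ = 605.15 K. At constant pressure, ΔS = nC_p ln(T₂/T₁) with C_p = 5R/2 = 20.79 J mol⁻¹ K⁻¹.
ΔS = 3.04 × 20.79 × ln(605.15/400.15) = 26.1 J/K.

ΔS = 26.1 J/K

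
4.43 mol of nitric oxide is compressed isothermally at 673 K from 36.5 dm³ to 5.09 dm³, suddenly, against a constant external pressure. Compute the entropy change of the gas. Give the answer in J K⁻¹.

Entropy is a state function, so ΔS_gas depends only on the end states.
For an isothermal ideal gas ΔS_gas = nR ln(V₂/V₁) = 4.43 × 8.314 × ln(5.09/36.5) = -72.6 J/K.

ΔS_gas = -72.6 J/K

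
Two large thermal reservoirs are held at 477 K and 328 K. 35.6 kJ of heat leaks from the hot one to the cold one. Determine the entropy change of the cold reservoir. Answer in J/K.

The cold reservoir gains heat Q, so ΔS_cold = +Q/T_C = 35600/328 = 109 J/K.

ΔS_cold = 109 J/K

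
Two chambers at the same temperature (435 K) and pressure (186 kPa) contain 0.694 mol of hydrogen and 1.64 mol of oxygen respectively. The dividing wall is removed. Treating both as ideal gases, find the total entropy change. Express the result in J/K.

ΔS_mix = 11.8 J/K

Mole fractions: x_A = 0.694/2.33 = 0.297, x_B = 0.703.
ΔS_mix = −R(n_A ln x_A + n_B ln x_B) = −8.314 × (0.694 ln 0.297 + 1.64 ln 0.703) = 11.8 J/K.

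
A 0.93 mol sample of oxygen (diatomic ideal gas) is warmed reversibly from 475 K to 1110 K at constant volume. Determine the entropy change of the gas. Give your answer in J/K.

ΔS = 16.4 J/K

At constant volume, ΔS = nC_V ln(T₂/T₁) with C_V = 5R/2 = 20.79 J mol⁻¹ K⁻¹.
ΔS = 0.93 × 20.79 × ln(1110/475) = 16.4 J/K.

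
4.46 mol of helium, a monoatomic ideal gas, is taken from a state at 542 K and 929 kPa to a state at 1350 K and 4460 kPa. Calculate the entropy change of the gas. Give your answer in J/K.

ΔS = nC_p ln(T₂/T₁) − nR ln(P₂/P₁), with C_p = 5R/2 = 20.79 J mol⁻¹ K⁻¹ for a monoatomic ideal gas.
ΔS = 4.46 × [20.79 × ln(1350/542) − 8.314 × ln(4460/929)] = 26.4 J/K.

ΔS = 26.4 J/K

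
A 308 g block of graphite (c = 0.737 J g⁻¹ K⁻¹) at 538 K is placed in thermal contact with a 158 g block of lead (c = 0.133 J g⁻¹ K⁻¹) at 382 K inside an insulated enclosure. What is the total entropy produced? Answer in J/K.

ΔS_total = 1.03 J/K

Energy balance: T_f = (m₁c₁T₁ + m₂c₂T₂)/(m₁c₁ + m₂c₂) = 524.78 K.
ΔS₁ = m₁c₁ ln(T_f/T₁) = 226.996 × ln(524.78/538) = -5.647 J/K.
ΔS₂ = m₂c₂ ln(T_f/T₂) = 21.014 × ln(524.78/382) = 6.673 J/K.
ΔS_total = -5.647 + 6.673 = 1.03 J/K.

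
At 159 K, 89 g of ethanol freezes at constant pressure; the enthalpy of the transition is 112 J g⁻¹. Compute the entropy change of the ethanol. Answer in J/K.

Heat released by the substance: Q = −mL = −89 × 112 = −9968 J.
At constant T, ΔS = Q_rev/T = −9968 / 159 = -62.7 J/K.

ΔS = -62.7 J/K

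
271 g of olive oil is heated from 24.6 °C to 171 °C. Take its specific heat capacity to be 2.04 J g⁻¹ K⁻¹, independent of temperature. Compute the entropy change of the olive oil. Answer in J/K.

In kelvin: T₁ = 297.75 K, T₂ = 444.15 K. ΔS = ∫dQ_rev/T = m c ln(T₂/T₁) = 271 × 2.04 × ln(444.15/297.75) = 221 J/K.

ΔS = 221 J/K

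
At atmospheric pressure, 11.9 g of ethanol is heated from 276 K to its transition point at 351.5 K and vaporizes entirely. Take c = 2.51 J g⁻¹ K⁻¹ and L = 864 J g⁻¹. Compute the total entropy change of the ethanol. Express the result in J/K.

ΔS = 36.5 J/K

Warming step: ΔS₁ = m c ln(T_tr/T_i) = 11.9 × 2.51 × ln(351.5/276) = 7.223 J/K.
Phase change: ΔS₂ = +mL/T_tr = 11.9 × 864 / 351.5 = 29.25 J/K.
ΔS_total = (7.223) + (29.25) = 36.5 J/K.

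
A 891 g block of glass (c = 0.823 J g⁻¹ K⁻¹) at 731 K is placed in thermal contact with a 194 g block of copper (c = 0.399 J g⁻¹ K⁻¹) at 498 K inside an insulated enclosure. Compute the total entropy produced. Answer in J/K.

ΔS_total = 4.65 J/K

Energy balance: T_f = (m₁c₁T₁ + m₂c₂T₂)/(m₁c₁ + m₂c₂) = 708.75 K.
ΔS₁ = m₁c₁ ln(T_f/T₁) = 733.293 × ln(708.75/731) = -22.663 J/K.
ΔS₂ = m₂c₂ ln(T_f/T₂) = 77.406 × ln(708.75/498) = 27.317 J/K.
ΔS_total = -22.663 + 27.317 = 4.65 J/K.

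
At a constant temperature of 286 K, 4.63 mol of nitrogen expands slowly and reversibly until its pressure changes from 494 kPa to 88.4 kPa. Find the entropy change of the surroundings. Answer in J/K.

For an isothermal ideal gas ΔS_gas = nR ln(P₁/P₂) = 4.63 × 8.314 × ln(494/88.4) = 66.2 J/K.
The process is reversible, so ΔS_surr = −ΔS_gas = -66.2 J/K and ΔS_universe = 0.

ΔS_surr = -66.2 J/K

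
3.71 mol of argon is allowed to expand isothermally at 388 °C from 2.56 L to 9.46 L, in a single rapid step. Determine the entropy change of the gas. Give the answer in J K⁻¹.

ΔS_gas = 40.3 J/K

Entropy is a state function, so ΔS_gas depends only on the end states.
For an isothermal ideal gas ΔS_gas = nR ln(V₂/V₁) = 3.71 × 8.314 × ln(9.46/2.56) = 40.3 J/K.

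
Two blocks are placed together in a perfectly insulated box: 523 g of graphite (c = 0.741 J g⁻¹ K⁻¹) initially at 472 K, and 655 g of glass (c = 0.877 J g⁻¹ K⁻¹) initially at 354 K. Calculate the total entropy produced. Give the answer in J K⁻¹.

ΔS_total = 9.72 J/K

Energy balance: T_f = (m₁c₁T₁ + m₂c₂T₂)/(m₁c₁ + m₂c₂) = 401.54 K.
ΔS₁ = m₁c₁ ln(T_f/T₁) = 387.543 × ln(401.54/472) = -62.66 J/K.
ΔS₂ = m₂c₂ ln(T_f/T₂) = 574.435 × ln(401.54/354) = 72.38 J/K.
ΔS_total = -62.66 + 72.38 = 9.72 J/K.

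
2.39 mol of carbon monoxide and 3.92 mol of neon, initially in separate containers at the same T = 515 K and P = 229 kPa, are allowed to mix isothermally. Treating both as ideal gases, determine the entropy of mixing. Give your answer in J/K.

ΔS_mix = 34.8 J/K

Mole fractions: x_A = 2.39/6.31 = 0.379, x_B = 0.621.
ΔS_mix = −R(n_A ln x_A + n_B ln x_B) = −8.314 × (2.39 ln 0.379 + 3.92 ln 0.621) = 34.8 J/K.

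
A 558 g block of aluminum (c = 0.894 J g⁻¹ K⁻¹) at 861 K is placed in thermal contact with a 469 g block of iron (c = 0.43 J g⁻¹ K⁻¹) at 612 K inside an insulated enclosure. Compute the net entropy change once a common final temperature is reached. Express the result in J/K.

ΔS_total = 7.95 J/K

Energy balance: T_f = (m₁c₁T₁ + m₂c₂T₂)/(m₁c₁ + m₂c₂) = 789.32 K.
ΔS₁ = m₁c₁ ln(T_f/T₁) = 498.852 × ln(789.32/861) = -43.36 J/K.
ΔS₂ = m₂c₂ ln(T_f/T₂) = 201.67 × ln(789.32/612) = 51.31 J/K.
ΔS_total = -43.36 + 51.31 = 7.95 J/K.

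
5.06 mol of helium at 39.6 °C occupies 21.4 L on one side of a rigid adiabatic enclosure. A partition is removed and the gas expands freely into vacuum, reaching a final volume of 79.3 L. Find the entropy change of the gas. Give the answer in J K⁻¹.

No heat is exchanged and no work is done, so the ideal-gas temperature stays constant.
Entropy is a state function; using a reversible isothermal path, ΔS_gas = nR ln(V₂/V₁) = 5.06 × 8.314 × ln(79.3/21.4) = 55.1 J/K.

ΔS_gas = 55.1 J/K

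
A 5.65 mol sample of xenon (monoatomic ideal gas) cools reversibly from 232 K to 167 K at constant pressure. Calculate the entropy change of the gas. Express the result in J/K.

At constant pressure, ΔS = nC_p ln(T₂/T₁) with C_p = 5R/2 = 20.79 J mol⁻¹ K⁻¹.
ΔS = 5.65 × 20.79 × ln(167/232) = -38.6 J/K.

ΔS = -38.6 J/K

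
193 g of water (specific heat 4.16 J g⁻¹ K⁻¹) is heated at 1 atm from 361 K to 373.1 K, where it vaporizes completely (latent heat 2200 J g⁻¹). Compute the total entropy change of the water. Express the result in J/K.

ΔS = 1160 J/K

Warming step: ΔS₁ = m c ln(T_tr/T_i) = 193 × 4.16 × ln(373.1/361) = 26.47 J/K.
Phase change: ΔS₂ = +mL/T_tr = 193 × 2200 / 373.1 = 1138 J/K.
ΔS_total = (26.47) + (1138) = 1160 J/K.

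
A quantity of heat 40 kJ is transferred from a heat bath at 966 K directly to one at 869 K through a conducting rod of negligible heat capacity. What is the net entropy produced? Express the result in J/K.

ΔS_total = 4.62 J/K

ΔS_hot = −Q/T_H = −40000/966 = -41.41 J/K and ΔS_cold = +Q/T_C = 40000/869 = 46.03 J/K.
ΔS_total = -41.41 + 46.03 = 4.62 J/K, positive as the second law requires.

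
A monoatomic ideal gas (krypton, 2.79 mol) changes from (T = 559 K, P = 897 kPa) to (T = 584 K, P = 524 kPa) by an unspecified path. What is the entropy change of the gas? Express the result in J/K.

ΔS = nC_p ln(T₂/T₁) − nR ln(P₂/P₁), with C_p = 5R/2 = 20.79 J mol⁻¹ K⁻¹ for a monoatomic ideal gas.
ΔS = 2.79 × [20.79 × ln(584/559) − 8.314 × ln(524/897)] = 15 J/K.

ΔS = 15 J/K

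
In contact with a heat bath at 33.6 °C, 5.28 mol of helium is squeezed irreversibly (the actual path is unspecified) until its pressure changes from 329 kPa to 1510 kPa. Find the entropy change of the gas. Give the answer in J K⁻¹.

Entropy is a state function, so ΔS_gas depends only on the end states.
For an isothermal ideal gas ΔS_gas = nR ln(P₁/P₂) = 5.28 × 8.314 × ln(329/1510) = -66.9 J/K.

ΔS_gas = -66.9 J/K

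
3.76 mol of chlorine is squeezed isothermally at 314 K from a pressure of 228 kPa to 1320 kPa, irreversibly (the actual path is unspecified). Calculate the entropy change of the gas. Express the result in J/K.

ΔS_gas = -54.9 J/K

Entropy is a state function, so ΔS_gas depends only on the end states.
For an isothermal ideal gas ΔS_gas = nR ln(P₁/P₂) = 3.76 × 8.314 × ln(228/1320) = -54.9 J/K.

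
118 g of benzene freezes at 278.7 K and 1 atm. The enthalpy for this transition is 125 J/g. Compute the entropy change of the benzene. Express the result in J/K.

Heat released by the substance: Q = −mL = −118 × 125 = −14750 J.
At constant T, ΔS = Q_rev/T = −14750 / 278.7 = -52.9 J/K.

ΔS = -52.9 J/K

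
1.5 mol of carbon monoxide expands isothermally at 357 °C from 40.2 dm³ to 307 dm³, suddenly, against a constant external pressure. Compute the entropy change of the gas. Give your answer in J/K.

ΔS_gas = 25.4 J/K

Entropy is a state function, so ΔS_gas depends only on the end states.
For an isothermal ideal gas ΔS_gas = nR ln(V₂/V₁) = 1.5 × 8.314 × ln(307/40.2) = 25.4 J/K.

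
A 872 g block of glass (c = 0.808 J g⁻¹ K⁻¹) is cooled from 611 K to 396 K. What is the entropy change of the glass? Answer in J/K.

ΔS = -306 J/K

ΔS = ∫dQ_rev/T = m c ln(T₂/T₁) = 872 × 0.808 × ln(396/611) = -306 J/K.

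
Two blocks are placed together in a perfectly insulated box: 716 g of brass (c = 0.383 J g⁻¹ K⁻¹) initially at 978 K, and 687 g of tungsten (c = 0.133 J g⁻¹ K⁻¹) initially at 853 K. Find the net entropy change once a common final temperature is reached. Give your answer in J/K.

Energy balance: T_f = (m₁c₁T₁ + m₂c₂T₂)/(m₁c₁ + m₂c₂) = 946.76 K.
ΔS₁ = m₁c₁ ln(T_f/T₁) = 274.228 × ln(946.76/978) = -8.903 J/K.
ΔS₂ = m₂c₂ ln(T_f/T₂) = 91.371 × ln(946.76/853) = 9.529 J/K.
ΔS_total = -8.903 + 9.529 = 0.626 J/K.

ΔS_total = 0.626 J/K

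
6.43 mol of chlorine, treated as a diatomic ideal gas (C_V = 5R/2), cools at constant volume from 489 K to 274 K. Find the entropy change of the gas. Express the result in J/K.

At constant volume, ΔS = nC_V ln(T₂/T₁) with C_V = 5R/2 = 20.79 J mol⁻¹ K⁻¹.
ΔS = 6.43 × 20.79 × ln(274/489) = -77.4 J/K.

ΔS = -77.4 J/K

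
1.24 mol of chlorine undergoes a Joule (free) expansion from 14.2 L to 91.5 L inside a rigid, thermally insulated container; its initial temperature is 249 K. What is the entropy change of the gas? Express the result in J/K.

No heat is exchanged and no work is done, so the ideal-gas temperature stays constant.
Entropy is a state function; using a reversible isothermal path, ΔS_gas = nR ln(V₂/V₁) = 1.24 × 8.314 × ln(91.5/14.2) = 19.2 J/K.

ΔS_gas = 19.2 J/K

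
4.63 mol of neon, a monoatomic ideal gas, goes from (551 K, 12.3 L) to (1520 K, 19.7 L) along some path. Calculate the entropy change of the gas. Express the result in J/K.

ΔS = 76.7 J/K

Entropy is a state function: ΔS = nC_V ln(T₂/T₁) + nR ln(V₂/V₁), with C_V = 3R/2 = 12.47 J mol⁻¹ K⁻¹ for a monoatomic ideal gas.
ΔS = 4.63 × [12.47 × ln(1520/551) + 8.314 × ln(19.7/12.3)] = 76.7 J/K.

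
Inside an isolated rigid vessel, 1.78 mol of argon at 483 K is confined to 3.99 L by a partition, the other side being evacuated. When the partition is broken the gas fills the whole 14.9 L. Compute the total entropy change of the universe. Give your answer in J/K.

ΔS_universe = 19.5 J/K

For an ideal gas in free expansion Q = 0 and W = 0, so T is unchanged.
Entropy is a state function; using a reversible isothermal path, ΔS_gas = nR ln(V₂/V₁) = 1.78 × 8.314 × ln(14.9/3.99) = 19.5 J/K.
The insulated surroundings exchange no heat, so ΔS_surr = 0 and ΔS_universe = ΔS_gas.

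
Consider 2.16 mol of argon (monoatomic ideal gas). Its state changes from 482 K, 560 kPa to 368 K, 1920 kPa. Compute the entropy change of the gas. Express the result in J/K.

ΔS = nC_p ln(T₂/T₁) − nR ln(P₂/P₁), with C_p = 5R/2 = 20.79 J mol⁻¹ K⁻¹ for a monoatomic ideal gas.
ΔS = 2.16 × [20.79 × ln(368/482) − 8.314 × ln(1920/560)] = -34.2 J/K.

ΔS = -34.2 J/K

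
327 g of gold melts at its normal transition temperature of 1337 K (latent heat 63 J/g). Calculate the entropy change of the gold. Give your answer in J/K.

Heat absorbed by the substance: Q = mL = 327 × 63 = 20601 J.
At constant T, ΔS = Q_rev/T = 20601 / 1337 = 15.4 J/K.

ΔS = 15.4 J/K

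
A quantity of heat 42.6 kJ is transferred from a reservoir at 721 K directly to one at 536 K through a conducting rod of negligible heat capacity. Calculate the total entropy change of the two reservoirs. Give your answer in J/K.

ΔS_hot = −Q/T_H = −42600/721 = -59.08 J/K and ΔS_cold = +Q/T_C = 42600/536 = 79.48 J/K.
ΔS_total = -59.08 + 79.48 = 20.4 J/K, positive as the second law requires.

ΔS_total = 20.4 J/K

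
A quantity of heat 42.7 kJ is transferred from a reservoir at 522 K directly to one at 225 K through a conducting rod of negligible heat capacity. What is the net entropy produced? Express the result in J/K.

ΔS_hot = −Q/T_H = −42700/522 = -81.8 J/K and ΔS_cold = +Q/T_C = 42700/225 = 189.8 J/K.
ΔS_total = -81.8 + 189.8 = 108 J/K, positive as the second law requires.

ΔS_total = 108 J/K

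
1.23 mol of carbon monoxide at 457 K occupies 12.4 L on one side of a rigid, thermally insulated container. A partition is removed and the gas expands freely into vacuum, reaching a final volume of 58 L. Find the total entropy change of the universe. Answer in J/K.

No heat is exchanged and no work is done, so the ideal-gas temperature stays constant.
Entropy is a state function; using a reversible isothermal path, ΔS_gas = nR ln(V₂/V₁) = 1.23 × 8.314 × ln(58/12.4) = 15.8 J/K.
The insulated surroundings exchange no heat, so ΔS_surr = 0 and ΔS_universe = ΔS_gas.

ΔS_universe = 15.8 J/K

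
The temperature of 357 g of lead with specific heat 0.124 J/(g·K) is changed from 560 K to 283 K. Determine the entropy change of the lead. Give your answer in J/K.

ΔS = ∫dQ_rev/T = m c ln(T₂/T₁) = 357 × 0.124 × ln(283/560) = -30.2 J/K.

ΔS = -30.2 J/K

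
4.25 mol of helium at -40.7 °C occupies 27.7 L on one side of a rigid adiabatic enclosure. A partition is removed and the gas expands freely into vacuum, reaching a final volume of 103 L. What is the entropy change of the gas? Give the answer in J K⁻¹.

For an ideal gas in free expansion Q = 0 and W = 0, so T is unchanged.
Entropy is a state function; using a reversible isothermal path, ΔS_gas = nR ln(V₂/V₁) = 4.25 × 8.314 × ln(103/27.7) = 46.4 J/K.

ΔS_gas = 46.4 J/K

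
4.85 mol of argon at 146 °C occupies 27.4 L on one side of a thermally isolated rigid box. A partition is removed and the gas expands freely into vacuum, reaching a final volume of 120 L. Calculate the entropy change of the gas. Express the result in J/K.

ΔS_gas = 59.6 J/K

No heat is exchanged and no work is done, so the ideal-gas temperature stays constant.
Entropy is a state function; using a reversible isothermal path, ΔS_gas = nR ln(V₂/V₁) = 4.85 × 8.314 × ln(120/27.4) = 59.6 J/K.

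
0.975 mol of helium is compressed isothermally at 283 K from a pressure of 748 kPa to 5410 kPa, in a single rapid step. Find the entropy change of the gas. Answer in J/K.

ΔS_gas = -16 J/K

Entropy is a state function, so ΔS_gas depends only on the end states.
For an isothermal ideal gas ΔS_gas = nR ln(P₁/P₂) = 0.975 × 8.314 × ln(748/5410) = -16 J/K.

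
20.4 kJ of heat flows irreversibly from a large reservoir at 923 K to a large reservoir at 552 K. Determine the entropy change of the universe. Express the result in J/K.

ΔS_hot = −Q/T_H = −20400/923 = -22.1 J/K and ΔS_cold = +Q/T_C = 20400/552 = 36.96 J/K.
ΔS_total = -22.1 + 36.96 = 14.9 J/K, positive as the second law requires.

ΔS_total = 14.9 J/K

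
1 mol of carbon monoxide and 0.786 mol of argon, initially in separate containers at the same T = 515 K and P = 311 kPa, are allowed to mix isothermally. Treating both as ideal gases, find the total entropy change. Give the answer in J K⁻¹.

Mole fractions: x_A = 1/1.79 = 0.56, x_B = 0.44.
ΔS_mix = −R(n_A ln x_A + n_B ln x_B) = −8.314 × (1 ln 0.56 + 0.786 ln 0.44) = 10.2 J/K.

ΔS_mix = 10.2 J/K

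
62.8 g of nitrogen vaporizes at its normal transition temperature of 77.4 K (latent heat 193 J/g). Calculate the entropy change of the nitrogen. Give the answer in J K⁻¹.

ΔS = 157 J/K

Heat absorbed by the substance: Q = mL = 62.8 × 193 = 12120.4 J.
At constant T, ΔS = Q_rev/T = 12120.4 / 77.4 = 157 J/K.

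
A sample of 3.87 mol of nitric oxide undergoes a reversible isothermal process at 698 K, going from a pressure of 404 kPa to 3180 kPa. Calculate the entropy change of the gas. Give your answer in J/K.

For an isothermal ideal gas ΔS_gas = nR ln(P₁/P₂) = 3.87 × 8.314 × ln(404/3180) = -66.4 J/K.

ΔS_gas = -66.4 J/K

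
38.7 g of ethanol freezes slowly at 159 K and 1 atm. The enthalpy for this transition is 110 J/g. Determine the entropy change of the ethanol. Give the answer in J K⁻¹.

ΔS = -26.8 J/K

Heat released by the substance: Q = −mL = −38.7 × 110 = −4257 J.
At constant T, ΔS = Q_rev/T = −4257 / 159 = -26.8 J/K.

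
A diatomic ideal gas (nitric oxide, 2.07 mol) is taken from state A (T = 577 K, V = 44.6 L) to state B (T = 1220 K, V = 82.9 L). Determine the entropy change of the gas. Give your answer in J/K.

Entropy is a state function: ΔS = nC_V ln(T₂/T₁) + nR ln(V₂/V₁), with C_V = 5R/2 = 20.79 J mol⁻¹ K⁻¹ for a diatomic ideal gas.
ΔS = 2.07 × [20.79 × ln(1220/577) + 8.314 × ln(82.9/44.6)] = 42.9 J/K.

ΔS = 42.9 J/K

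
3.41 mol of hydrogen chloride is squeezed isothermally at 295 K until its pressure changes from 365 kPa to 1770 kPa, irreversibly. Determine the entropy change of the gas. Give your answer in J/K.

Entropy is a state function, so ΔS_gas depends only on the end states.
For an isothermal ideal gas ΔS_gas = nR ln(P₁/P₂) = 3.41 × 8.314 × ln(365/1770) = -44.8 J/K.

ΔS_gas = -44.8 J/K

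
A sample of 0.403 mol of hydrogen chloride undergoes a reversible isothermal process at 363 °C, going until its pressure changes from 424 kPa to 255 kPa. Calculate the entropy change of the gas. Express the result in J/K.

ΔS_gas = 1.7 J/K

For an isothermal ideal gas ΔS_gas = nR ln(P₁/P₂) = 0.403 × 8.314 × ln(424/255) = 1.7 J/K.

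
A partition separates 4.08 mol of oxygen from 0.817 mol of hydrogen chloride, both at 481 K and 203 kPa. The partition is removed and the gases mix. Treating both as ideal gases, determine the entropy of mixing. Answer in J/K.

Mole fractions: x_A = 4.08/4.9 = 0.833, x_B = 0.167.
ΔS_mix = −R(n_A ln x_A + n_B ln x_B) = −8.314 × (4.08 ln 0.833 + 0.817 ln 0.167) = 18.4 J/K.

ΔS_mix = 18.4 J/K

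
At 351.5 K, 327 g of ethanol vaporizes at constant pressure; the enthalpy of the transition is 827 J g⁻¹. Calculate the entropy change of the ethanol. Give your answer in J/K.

ΔS = 769 J/K

Heat absorbed by the substance: Q = mL = 327 × 827 = 270429 J.
At constant T, ΔS = Q_rev/T = 270429 / 351.5 = 769 J/K.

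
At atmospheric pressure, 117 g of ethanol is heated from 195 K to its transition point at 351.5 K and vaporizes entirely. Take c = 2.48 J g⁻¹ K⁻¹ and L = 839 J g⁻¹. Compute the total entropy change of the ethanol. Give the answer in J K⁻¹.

Warming step: ΔS₁ = m c ln(T_tr/T_i) = 117 × 2.48 × ln(351.5/195) = 171 J/K.
Phase change: ΔS₂ = +mL/T_tr = 117 × 839 / 351.5 = 279.3 J/K.
ΔS_total = (171) + (279.3) = 450 J/K.

ΔS = 450 J/K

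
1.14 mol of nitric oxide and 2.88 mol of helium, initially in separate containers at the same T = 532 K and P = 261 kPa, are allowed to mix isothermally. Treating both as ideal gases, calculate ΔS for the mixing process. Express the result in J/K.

ΔS_mix = 19.9 J/K

Mole fractions: x_A = 1.14/4.02 = 0.284, x_B = 0.716.
ΔS_mix = −R(n_A ln x_A + n_B ln x_B) = −8.314 × (1.14 ln 0.284 + 2.88 ln 0.716) = 19.9 J/K.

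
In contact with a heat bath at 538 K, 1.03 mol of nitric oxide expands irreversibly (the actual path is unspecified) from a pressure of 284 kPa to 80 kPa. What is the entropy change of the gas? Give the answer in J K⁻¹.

ΔS_gas = 10.8 J/K

Entropy is a state function, so ΔS_gas depends only on the end states.
For an isothermal ideal gas ΔS_gas = nR ln(P₁/P₂) = 1.03 × 8.314 × ln(284/80) = 10.8 J/K.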